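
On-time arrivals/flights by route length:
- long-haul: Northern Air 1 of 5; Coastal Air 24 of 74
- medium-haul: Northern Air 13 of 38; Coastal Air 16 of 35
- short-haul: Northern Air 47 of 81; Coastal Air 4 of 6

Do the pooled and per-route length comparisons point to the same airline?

Long-haul: Northern Air 1/5 = 20.0%, Coastal Air 24/74 = 32.4% → Coastal Air
Medium-haul: Northern Air 13/38 = 34.2%, Coastal Air 16/35 = 45.7% → Coastal Air
Short-haul: Northern Air 47/81 = 58.0%, Coastal Air 4/6 = 66.7% → Coastal Air
Overall: Northern Air 61/124 = 49.2%, Coastal Air 44/115 = 38.3% → Northern Air
Coastal Air wins each route group but Northern Air wins overall — the comparison reverses. Coastal Air's flights skew toward long-haul, which has a lower base rate.

No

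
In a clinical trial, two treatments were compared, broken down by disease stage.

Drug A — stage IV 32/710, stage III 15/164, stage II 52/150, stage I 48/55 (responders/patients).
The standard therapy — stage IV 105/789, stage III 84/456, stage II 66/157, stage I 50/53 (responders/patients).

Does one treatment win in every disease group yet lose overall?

No

Stage IV: Drug A 32/710 = 4.5%, the standard therapy 105/789 = 13.3% → the standard therapy
Stage III: Drug A 15/164 = 9.1%, the standard therapy 84/456 = 18.4% → the standard therapy
Stage II: Drug A 52/150 = 34.7%, the standard therapy 66/157 = 42.0% → the standard therapy
Stage I: Drug A 48/55 = 87.3%, the standard therapy 50/53 = 94.3% → the standard therapy
Overall: Drug A 147/1079 = 13.6%, the standard therapy 305/1455 = 21.0% → the standard therapy
The standard therapy wins overall and in every disease group — no reversal.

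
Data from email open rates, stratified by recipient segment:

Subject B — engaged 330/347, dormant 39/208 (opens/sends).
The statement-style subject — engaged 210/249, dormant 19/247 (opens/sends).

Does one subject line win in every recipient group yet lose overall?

Engaged: Subject B 330/347 = 95.1%, the statement-style subject 210/249 = 84.3% → Subject B
Dormant: Subject B 39/208 = 18.8%, the statement-style subject 19/247 = 7.7% → Subject B
Overall: Subject B 369/555 = 66.5%, the statement-style subject 229/496 = 46.2% → Subject B
Subject B wins overall and in every recipient group — no reversal.

No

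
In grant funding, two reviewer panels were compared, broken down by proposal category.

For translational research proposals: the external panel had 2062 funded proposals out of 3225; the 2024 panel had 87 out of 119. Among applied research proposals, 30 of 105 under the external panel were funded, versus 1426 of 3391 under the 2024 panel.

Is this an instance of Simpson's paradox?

Translational research: the external panel 2062/3225 = 63.9%, the 2024 panel 87/119 = 73.1% → the 2024 panel
Applied research: the external panel 30/105 = 28.6%, the 2024 panel 1426/3391 = 42.1% → the 2024 panel
Overall: the external panel 2092/3330 = 62.8%, the 2024 panel 1513/3510 = 43.1% → the external panel
The 2024 panel wins each proposal group but the external panel wins overall — the comparison reverses. The 2024 panel's proposals skew toward applied research, which has a lower base rate.

Yes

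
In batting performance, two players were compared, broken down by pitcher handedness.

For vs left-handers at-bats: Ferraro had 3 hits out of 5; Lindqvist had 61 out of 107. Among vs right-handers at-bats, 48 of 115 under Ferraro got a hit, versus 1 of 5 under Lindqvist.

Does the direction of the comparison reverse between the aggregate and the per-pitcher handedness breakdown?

Vs left-handers: Ferraro 3/5 = 60.0%, Lindqvist 61/107 = 57.0% → Ferraro
Vs right-handers: Ferraro 48/115 = 41.7%, Lindqvist 1/5 = 20.0% → Ferraro
Overall: Ferraro 51/120 = 42.5%, Lindqvist 62/112 = 55.4% → Lindqvist
Ferraro wins each pitcher group but Lindqvist wins overall — the comparison reverses. Ferraro's at-bats skew toward vs right-handers, which has a lower base rate.

Yes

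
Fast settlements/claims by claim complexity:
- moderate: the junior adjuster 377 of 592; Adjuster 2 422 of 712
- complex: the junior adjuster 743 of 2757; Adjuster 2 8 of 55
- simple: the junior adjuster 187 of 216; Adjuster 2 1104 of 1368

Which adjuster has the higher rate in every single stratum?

the junior adjuster

Moderate: the junior adjuster 377/592 = 63.7%, Adjuster 2 422/712 = 59.3% → the junior adjuster
Complex: the junior adjuster 743/2757 = 26.9%, Adjuster 2 8/55 = 14.5% → the junior adjuster
Simple: the junior adjuster 187/216 = 86.6%, Adjuster 2 1104/1368 = 80.7% → the junior adjuster
The junior adjuster has the higher rate in all 3 groups.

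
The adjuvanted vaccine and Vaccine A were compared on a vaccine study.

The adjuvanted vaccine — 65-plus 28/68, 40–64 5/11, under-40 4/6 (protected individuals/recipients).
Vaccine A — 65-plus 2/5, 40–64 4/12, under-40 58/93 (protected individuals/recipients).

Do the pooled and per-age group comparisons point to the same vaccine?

65-plus: the adjuvanted vaccine 28/68 = 41.2%, Vaccine A 2/5 = 40.0% → the adjuvanted vaccine
40–64: the adjuvanted vaccine 5/11 = 45.5%, Vaccine A 4/12 = 33.3% → the adjuvanted vaccine
Under-40: the adjuvanted vaccine 4/6 = 66.7%, Vaccine A 58/93 = 62.4% → the adjuvanted vaccine
Overall: the adjuvanted vaccine 37/85 = 43.5%, Vaccine A 64/110 = 58.2% → Vaccine A
The adjuvanted vaccine wins each age group but Vaccine A wins overall — the comparison reverses. The adjuvanted vaccine's recipients skew toward 65-plus, which has a lower base rate.

No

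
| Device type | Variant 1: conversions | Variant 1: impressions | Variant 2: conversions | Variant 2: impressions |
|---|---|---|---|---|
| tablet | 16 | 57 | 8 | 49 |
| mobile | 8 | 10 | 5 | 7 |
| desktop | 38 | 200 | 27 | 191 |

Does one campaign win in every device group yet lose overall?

Tablet: Variant 1 16/57 = 28.1%, Variant 2 8/49 = 16.3% → Variant 1
Mobile: Variant 1 8/10 = 80.0%, Variant 2 5/7 = 71.4% → Variant 1
Desktop: Variant 1 38/200 = 19.0%, Variant 2 27/191 = 14.1% → Variant 1
Overall: Variant 1 62/267 = 23.2%, Variant 2 40/247 = 16.2% → Variant 1
Variant 1 wins overall and in every device group — no reversal.

No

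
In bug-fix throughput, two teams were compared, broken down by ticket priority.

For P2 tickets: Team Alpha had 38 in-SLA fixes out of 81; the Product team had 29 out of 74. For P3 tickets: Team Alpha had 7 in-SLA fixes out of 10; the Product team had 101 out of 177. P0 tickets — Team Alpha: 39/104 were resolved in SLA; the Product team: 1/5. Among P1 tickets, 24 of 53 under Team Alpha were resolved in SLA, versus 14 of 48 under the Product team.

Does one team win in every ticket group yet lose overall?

P2: Team Alpha 38/81 = 46.9%, the Product team 29/74 = 39.2% → Team Alpha
P3: Team Alpha 7/10 = 70.0%, the Product team 101/177 = 57.1% → Team Alpha
P0: Team Alpha 39/104 = 37.5%, the Product team 1/5 = 20.0% → Team Alpha
P1: Team Alpha 24/53 = 45.3%, the Product team 14/48 = 29.2% → Team Alpha
Overall: Team Alpha 108/248 = 43.5%, the Product team 145/304 = 47.7% → the Product team
Team Alpha wins each ticket group but the Product team wins overall — the comparison reverses. Team Alpha's tickets skew toward P0, which has a lower base rate.

Yes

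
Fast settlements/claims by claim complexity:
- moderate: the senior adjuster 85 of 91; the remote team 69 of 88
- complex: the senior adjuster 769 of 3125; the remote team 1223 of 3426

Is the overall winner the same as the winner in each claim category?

Moderate: the senior adjuster 85/91 = 93.4%, the remote team 69/88 = 78.4% → the senior adjuster
Complex: the senior adjuster 769/3125 = 24.6%, the remote team 1223/3426 = 35.7% → the remote team
Overall: the senior adjuster 854/3216 = 26.6%, the remote team 1292/3514 = 36.8% → the remote team
Neither sweeps: the senior adjuster wins 1 of 2 groups, the remote team wins 1. The remote team wins overall but not every group — no Simpson reversal.

No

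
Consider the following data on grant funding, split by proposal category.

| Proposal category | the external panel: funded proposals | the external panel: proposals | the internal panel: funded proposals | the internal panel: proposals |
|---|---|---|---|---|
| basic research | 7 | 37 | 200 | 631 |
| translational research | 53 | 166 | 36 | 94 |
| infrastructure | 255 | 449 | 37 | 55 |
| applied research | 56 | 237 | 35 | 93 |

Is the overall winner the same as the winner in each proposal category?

No

Basic research: the external panel 7/37 = 18.9%, the internal panel 200/631 = 31.7% → the internal panel
Translational research: the external panel 53/166 = 31.9%, the internal panel 36/94 = 38.3% → the internal panel
Infrastructure: the external panel 255/449 = 56.8%, the internal panel 37/55 = 67.3% → the internal panel
Applied research: the external panel 56/237 = 23.6%, the internal panel 35/93 = 37.6% → the internal panel
Overall: the external panel 371/889 = 41.7%, the internal panel 308/873 = 35.3% → the external panel
The internal panel wins each proposal group but the external panel wins overall — the comparison reverses. The internal panel's proposals skew toward basic research, which has a lower base rate.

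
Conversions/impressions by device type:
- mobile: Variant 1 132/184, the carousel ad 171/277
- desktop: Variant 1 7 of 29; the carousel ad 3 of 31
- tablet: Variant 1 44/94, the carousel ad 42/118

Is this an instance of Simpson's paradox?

Mobile: Variant 1 132/184 = 71.7%, the carousel ad 171/277 = 61.7% → Variant 1
Desktop: Variant 1 7/29 = 24.1%, the carousel ad 3/31 = 9.7% → Variant 1
Tablet: Variant 1 44/94 = 46.8%, the carousel ad 42/118 = 35.6% → Variant 1
Overall: Variant 1 183/307 = 59.6%, the carousel ad 216/426 = 50.7% → Variant 1
Variant 1 wins overall and in every device group — no reversal.

No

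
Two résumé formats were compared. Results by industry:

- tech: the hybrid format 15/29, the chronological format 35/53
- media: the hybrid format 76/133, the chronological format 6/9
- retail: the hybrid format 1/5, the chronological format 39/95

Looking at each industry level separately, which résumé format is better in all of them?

the chronological format

Tech: the hybrid format 15/29 = 51.7%, the chronological format 35/53 = 66.0% → the chronological format
Media: the hybrid format 76/133 = 57.1%, the chronological format 6/9 = 66.7% → the chronological format
Retail: the hybrid format 1/5 = 20.0%, the chronological format 39/95 = 41.1% → the chronological format
The chronological format has the higher rate in all 3 groups.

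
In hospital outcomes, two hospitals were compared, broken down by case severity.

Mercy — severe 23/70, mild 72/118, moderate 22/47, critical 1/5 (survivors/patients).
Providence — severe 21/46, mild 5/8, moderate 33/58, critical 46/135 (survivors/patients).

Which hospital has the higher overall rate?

Severe: Mercy 23/70 = 32.9%, Providence 21/46 = 45.7% → Providence
Mild: Mercy 72/118 = 61.0%, Providence 5/8 = 62.5% → Providence
Moderate: Mercy 22/47 = 46.8%, Providence 33/58 = 56.9% → Providence
Critical: Mercy 1/5 = 20.0%, Providence 46/135 = 34.1% → Providence
Overall: Mercy 118/240 = 49.2%, Providence 105/247 = 42.5% → Mercy
(Providence wins every case group but Mercy wins overall — Providence's patients skew toward the low-rate critical group.)

Mercy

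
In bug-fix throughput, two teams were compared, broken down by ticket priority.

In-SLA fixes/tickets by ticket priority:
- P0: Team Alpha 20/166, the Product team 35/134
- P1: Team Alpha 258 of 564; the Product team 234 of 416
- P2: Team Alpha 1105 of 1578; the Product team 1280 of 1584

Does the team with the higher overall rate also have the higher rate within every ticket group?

Yes

P0: Team Alpha 20/166 = 12.0%, the Product team 35/134 = 26.1% → the Product team
P1: Team Alpha 258/564 = 45.7%, the Product team 234/416 = 56.2% → the Product team
P2: Team Alpha 1105/1578 = 70.0%, the Product team 1280/1584 = 80.8% → the Product team
Overall: Team Alpha 1383/2308 = 59.9%, the Product team 1549/2134 = 72.6% → the Product team
The Product team wins overall and in every ticket group — no reversal.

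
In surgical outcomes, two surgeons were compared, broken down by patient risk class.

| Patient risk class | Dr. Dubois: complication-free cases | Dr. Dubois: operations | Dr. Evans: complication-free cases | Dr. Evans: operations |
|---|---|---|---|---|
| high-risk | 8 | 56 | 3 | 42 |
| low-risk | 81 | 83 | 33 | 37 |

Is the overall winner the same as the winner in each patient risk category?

High-risk: Dr. Dubois 8/56 = 14.3%, Dr. Evans 3/42 = 7.1% → Dr. Dubois
Low-risk: Dr. Dubois 81/83 = 97.6%, Dr. Evans 33/37 = 89.2% → Dr. Dubois
Overall: Dr. Dubois 89/139 = 64.0%, Dr. Evans 36/79 = 45.6% → Dr. Dubois
Dr. Dubois wins overall and in every patient risk group — no reversal.

Yes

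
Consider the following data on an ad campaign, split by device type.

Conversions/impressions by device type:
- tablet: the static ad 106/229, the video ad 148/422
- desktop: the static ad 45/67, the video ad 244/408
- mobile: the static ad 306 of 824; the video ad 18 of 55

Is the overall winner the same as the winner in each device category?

Tablet: the static ad 106/229 = 46.3%, the video ad 148/422 = 35.1% → the static ad
Desktop: the static ad 45/67 = 67.2%, the video ad 244/408 = 59.8% → the static ad
Mobile: the static ad 306/824 = 37.1%, the video ad 18/55 = 32.7% → the static ad
Overall: the static ad 457/1120 = 40.8%, the video ad 410/885 = 46.3% → the video ad
The static ad wins each device group but the video ad wins overall — the comparison reverses. The static ad's impressions skew toward mobile, which has a lower base rate.

No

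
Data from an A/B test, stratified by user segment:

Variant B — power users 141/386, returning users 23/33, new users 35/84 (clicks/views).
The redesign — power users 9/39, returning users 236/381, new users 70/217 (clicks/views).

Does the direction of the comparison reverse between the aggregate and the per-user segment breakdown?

Power users: Variant B 141/386 = 36.5%, the redesign 9/39 = 23.1% → Variant B
Returning users: Variant B 23/33 = 69.7%, the redesign 236/381 = 61.9% → Variant B
New users: Variant B 35/84 = 41.7%, the redesign 70/217 = 32.3% → Variant B
Overall: Variant B 199/503 = 39.6%, the redesign 315/637 = 49.5% → the redesign
Variant B wins each user group but the redesign wins overall — the comparison reverses. Variant B's views skew toward power users, which has a lower base rate.

Yes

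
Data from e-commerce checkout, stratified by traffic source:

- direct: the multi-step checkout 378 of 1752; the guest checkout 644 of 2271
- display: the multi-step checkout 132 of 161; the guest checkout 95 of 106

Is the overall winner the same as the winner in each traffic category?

Yes

Direct: the multi-step checkout 378/1752 = 21.6%, the guest checkout 644/2271 = 28.4% → the guest checkout
Display: the multi-step checkout 132/161 = 82.0%, the guest checkout 95/106 = 89.6% → the guest checkout
Overall: the multi-step checkout 510/1913 = 26.7%, the guest checkout 739/2377 = 31.1% → the guest checkout
The guest checkout wins overall and in every traffic group — no reversal.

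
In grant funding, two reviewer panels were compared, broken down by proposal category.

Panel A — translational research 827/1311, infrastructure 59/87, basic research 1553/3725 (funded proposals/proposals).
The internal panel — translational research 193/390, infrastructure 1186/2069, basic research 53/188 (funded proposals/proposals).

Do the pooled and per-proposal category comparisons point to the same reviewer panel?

No

Translational research: Panel A 827/1311 = 63.1%, the internal panel 193/390 = 49.5% → Panel A
Infrastructure: Panel A 59/87 = 67.8%, the internal panel 1186/2069 = 57.3% → Panel A
Basic research: Panel A 1553/3725 = 41.7%, the internal panel 53/188 = 28.2% → Panel A
Overall: Panel A 2439/5123 = 47.6%, the internal panel 1432/2647 = 54.1% → the internal panel
Panel A wins each proposal group but the internal panel wins overall — the comparison reverses. Panel A's proposals skew toward basic research, which has a lower base rate.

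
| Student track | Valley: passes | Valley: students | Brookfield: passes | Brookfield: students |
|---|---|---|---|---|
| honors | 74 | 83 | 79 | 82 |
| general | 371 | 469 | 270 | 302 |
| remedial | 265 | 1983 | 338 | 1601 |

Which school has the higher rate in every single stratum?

Brookfield

Honors: Valley 74/83 = 89.2%, Brookfield 79/82 = 96.3% → Brookfield
General: Valley 371/469 = 79.1%, Brookfield 270/302 = 89.4% → Brookfield
Remedial: Valley 265/1983 = 13.4%, Brookfield 338/1601 = 21.1% → Brookfield
Brookfield has the higher rate in all 3 groups.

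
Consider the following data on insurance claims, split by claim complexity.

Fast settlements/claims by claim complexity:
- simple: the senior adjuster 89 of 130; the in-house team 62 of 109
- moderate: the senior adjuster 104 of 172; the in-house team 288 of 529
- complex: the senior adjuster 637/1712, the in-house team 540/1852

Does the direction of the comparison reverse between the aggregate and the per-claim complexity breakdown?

No

Simple: the senior adjuster 89/130 = 68.5%, the in-house team 62/109 = 56.9% → the senior adjuster
Moderate: the senior adjuster 104/172 = 60.5%, the in-house team 288/529 = 54.4% → the senior adjuster
Complex: the senior adjuster 637/1712 = 37.2%, the in-house team 540/1852 = 29.2% → the senior adjuster
Overall: the senior adjuster 830/2014 = 41.2%, the in-house team 890/2490 = 35.7% → the senior adjuster
The senior adjuster wins overall and in every claim group — no reversal.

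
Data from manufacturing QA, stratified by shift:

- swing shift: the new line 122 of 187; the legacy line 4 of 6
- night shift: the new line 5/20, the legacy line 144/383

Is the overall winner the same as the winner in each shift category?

No

Swing shift: the new line 122/187 = 65.2%, the legacy line 4/6 = 66.7% → the legacy line
Night shift: the new line 5/20 = 25.0%, the legacy line 144/383 = 37.6% → the legacy line
Overall: the new line 127/207 = 61.4%, the legacy line 148/389 = 38.0% → the new line
The legacy line wins each shift group but the new line wins overall — the comparison reverses. The legacy line's units skew toward night shift, which has a lower base rate.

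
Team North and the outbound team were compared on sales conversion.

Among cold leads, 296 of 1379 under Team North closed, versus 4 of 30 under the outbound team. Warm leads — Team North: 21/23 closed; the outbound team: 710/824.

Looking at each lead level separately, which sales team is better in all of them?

Cold: Team North 296/1379 = 21.5%, the outbound team 4/30 = 13.3% → Team North
Warm: Team North 21/23 = 91.3%, the outbound team 710/824 = 86.2% → Team North
Team North has the higher rate in both groups.

Team North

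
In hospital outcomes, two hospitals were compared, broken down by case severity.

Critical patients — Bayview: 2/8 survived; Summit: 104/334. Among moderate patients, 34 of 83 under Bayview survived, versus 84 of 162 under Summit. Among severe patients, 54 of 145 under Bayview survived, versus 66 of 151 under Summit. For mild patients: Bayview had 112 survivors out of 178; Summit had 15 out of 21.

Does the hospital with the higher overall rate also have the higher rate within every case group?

Critical: Bayview 2/8 = 25.0%, Summit 104/334 = 31.1% → Summit
Moderate: Bayview 34/83 = 41.0%, Summit 84/162 = 51.9% → Summit
Severe: Bayview 54/145 = 37.2%, Summit 66/151 = 43.7% → Summit
Mild: Bayview 112/178 = 62.9%, Summit 15/21 = 71.4% → Summit
Overall: Bayview 202/414 = 48.8%, Summit 269/668 = 40.3% → Bayview
Summit wins each case group but Bayview wins overall — the comparison reverses. Summit's patients skew toward critical, which has a lower base rate.

No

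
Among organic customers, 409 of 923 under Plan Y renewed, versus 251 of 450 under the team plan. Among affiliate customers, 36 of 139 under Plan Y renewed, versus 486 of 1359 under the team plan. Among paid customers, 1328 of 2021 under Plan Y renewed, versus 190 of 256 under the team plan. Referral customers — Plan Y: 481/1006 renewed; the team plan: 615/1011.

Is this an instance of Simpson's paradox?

Yes

Organic: Plan Y 409/923 = 44.3%, the team plan 251/450 = 55.8% → the team plan
Affiliate: Plan Y 36/139 = 25.9%, the team plan 486/1359 = 35.8% → the team plan
Paid: Plan Y 1328/2021 = 65.7%, the team plan 190/256 = 74.2% → the team plan
Referral: Plan Y 481/1006 = 47.8%, the team plan 615/1011 = 60.8% → the team plan
Overall: Plan Y 2254/4089 = 55.1%, the team plan 1542/3076 = 50.1% → Plan Y
The team plan wins each signup group but Plan Y wins overall — the comparison reverses. The team plan's customers skew toward affiliate, which has a lower base rate.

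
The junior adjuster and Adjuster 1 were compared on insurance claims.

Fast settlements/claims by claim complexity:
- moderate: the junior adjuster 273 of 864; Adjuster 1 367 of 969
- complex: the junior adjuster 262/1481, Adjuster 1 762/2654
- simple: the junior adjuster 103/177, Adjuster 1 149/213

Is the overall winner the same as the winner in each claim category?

Yes

Moderate: the junior adjuster 273/864 = 31.6%, Adjuster 1 367/969 = 37.9% → Adjuster 1
Complex: the junior adjuster 262/1481 = 17.7%, Adjuster 1 762/2654 = 28.7% → Adjuster 1
Simple: the junior adjuster 103/177 = 58.2%, Adjuster 1 149/213 = 70.0% → Adjuster 1
Overall: the junior adjuster 638/2522 = 25.3%, Adjuster 1 1278/3836 = 33.3% → Adjuster 1
Adjuster 1 wins overall and in every claim group — no reversal.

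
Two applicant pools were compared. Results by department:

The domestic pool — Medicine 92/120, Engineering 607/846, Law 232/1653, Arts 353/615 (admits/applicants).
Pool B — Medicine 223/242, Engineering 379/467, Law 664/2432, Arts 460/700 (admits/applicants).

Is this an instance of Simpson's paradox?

Medicine: the domestic pool 92/120 = 76.7%, Pool B 223/242 = 92.1% → Pool B
Engineering: the domestic pool 607/846 = 71.7%, Pool B 379/467 = 81.2% → Pool B
Law: the domestic pool 232/1653 = 14.0%, Pool B 664/2432 = 27.3% → Pool B
Arts: the domestic pool 353/615 = 57.4%, Pool B 460/700 = 65.7% → Pool B
Overall: the domestic pool 1284/3234 = 39.7%, Pool B 1726/3841 = 44.9% → Pool B
Pool B wins overall and in every department group — no reversal.

No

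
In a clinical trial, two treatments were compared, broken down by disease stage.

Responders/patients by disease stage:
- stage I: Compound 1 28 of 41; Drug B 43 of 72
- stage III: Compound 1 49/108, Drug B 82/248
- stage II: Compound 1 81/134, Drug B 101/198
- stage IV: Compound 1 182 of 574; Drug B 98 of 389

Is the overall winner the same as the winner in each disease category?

Yes

Stage I: Compound 1 28/41 = 68.3%, Drug B 43/72 = 59.7% → Compound 1
Stage III: Compound 1 49/108 = 45.4%, Drug B 82/248 = 33.1% → Compound 1
Stage II: Compound 1 81/134 = 60.4%, Drug B 101/198 = 51.0% → Compound 1
Stage IV: Compound 1 182/574 = 31.7%, Drug B 98/389 = 25.2% → Compound 1
Overall: Compound 1 340/857 = 39.7%, Drug B 324/907 = 35.7% → Compound 1
Compound 1 wins overall and in every disease group — no reversal.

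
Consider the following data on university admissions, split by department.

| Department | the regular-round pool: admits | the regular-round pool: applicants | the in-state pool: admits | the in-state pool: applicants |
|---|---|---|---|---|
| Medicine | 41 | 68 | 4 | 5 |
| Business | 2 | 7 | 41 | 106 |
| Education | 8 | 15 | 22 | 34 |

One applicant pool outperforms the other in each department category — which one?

the in-state pool

Medicine: the regular-round pool 41/68 = 60.3%, the in-state pool 4/5 = 80.0% → the in-state pool
Business: the regular-round pool 2/7 = 28.6%, the in-state pool 41/106 = 38.7% → the in-state pool
Education: the regular-round pool 8/15 = 53.3%, the in-state pool 22/34 = 64.7% → the in-state pool
The in-state pool has the higher rate in all 3 groups.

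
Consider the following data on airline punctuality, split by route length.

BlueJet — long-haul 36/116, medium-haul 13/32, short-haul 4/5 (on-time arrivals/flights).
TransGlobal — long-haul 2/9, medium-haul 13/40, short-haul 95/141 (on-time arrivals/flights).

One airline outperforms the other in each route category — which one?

Long-haul: BlueJet 36/116 = 31.0%, TransGlobal 2/9 = 22.2% → BlueJet
Medium-haul: BlueJet 13/32 = 40.6%, TransGlobal 13/40 = 32.5% → BlueJet
Short-haul: BlueJet 4/5 = 80.0%, TransGlobal 95/141 = 67.4% → BlueJet
BlueJet has the higher rate in all 3 groups.

BlueJet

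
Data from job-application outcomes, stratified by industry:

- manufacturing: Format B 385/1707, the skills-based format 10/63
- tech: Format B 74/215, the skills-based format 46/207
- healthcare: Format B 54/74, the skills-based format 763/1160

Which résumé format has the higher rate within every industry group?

Manufacturing: Format B 385/1707 = 22.6%, the skills-based format 10/63 = 15.9% → Format B
Tech: Format B 74/215 = 34.4%, the skills-based format 46/207 = 22.2% → Format B
Healthcare: Format B 54/74 = 73.0%, the skills-based format 763/1160 = 65.8% → Format B
Format B has the higher rate in all 3 groups.

Format B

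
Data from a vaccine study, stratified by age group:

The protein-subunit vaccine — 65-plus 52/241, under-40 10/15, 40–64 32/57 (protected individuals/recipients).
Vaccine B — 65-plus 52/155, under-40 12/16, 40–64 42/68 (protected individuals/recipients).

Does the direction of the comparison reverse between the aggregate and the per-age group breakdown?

65-plus: the protein-subunit vaccine 52/241 = 21.6%, Vaccine B 52/155 = 33.5% → Vaccine B
Under-40: the protein-subunit vaccine 10/15 = 66.7%, Vaccine B 12/16 = 75.0% → Vaccine B
40–64: the protein-subunit vaccine 32/57 = 56.1%, Vaccine B 42/68 = 61.8% → Vaccine B
Overall: the protein-subunit vaccine 94/313 = 30.0%, Vaccine B 106/239 = 44.4% → Vaccine B
Vaccine B wins overall and in every age group — no reversal.

No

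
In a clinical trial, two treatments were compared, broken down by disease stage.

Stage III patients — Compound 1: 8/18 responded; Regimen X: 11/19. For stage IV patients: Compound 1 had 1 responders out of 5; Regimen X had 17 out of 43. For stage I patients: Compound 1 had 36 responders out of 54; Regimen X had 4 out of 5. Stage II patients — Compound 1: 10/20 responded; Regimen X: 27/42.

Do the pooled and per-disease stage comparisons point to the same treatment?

Stage III: Compound 1 8/18 = 44.4%, Regimen X 11/19 = 57.9% → Regimen X
Stage IV: Compound 1 1/5 = 20.0%, Regimen X 17/43 = 39.5% → Regimen X
Stage I: Compound 1 36/54 = 66.7%, Regimen X 4/5 = 80.0% → Regimen X
Stage II: Compound 1 10/20 = 50.0%, Regimen X 27/42 = 64.3% → Regimen X
Overall: Compound 1 55/97 = 56.7%, Regimen X 59/109 = 54.1% → Compound 1
Regimen X wins each disease group but Compound 1 wins overall — the comparison reverses. Regimen X's patients skew toward stage IV, which has a lower base rate.

No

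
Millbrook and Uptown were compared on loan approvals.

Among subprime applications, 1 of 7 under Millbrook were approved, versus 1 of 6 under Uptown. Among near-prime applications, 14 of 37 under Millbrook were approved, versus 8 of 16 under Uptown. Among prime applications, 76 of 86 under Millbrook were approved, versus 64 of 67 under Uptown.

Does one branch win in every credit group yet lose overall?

No

Subprime: Millbrook 1/7 = 14.3%, Uptown 1/6 = 16.7% → Uptown
Near-prime: Millbrook 14/37 = 37.8%, Uptown 8/16 = 50.0% → Uptown
Prime: Millbrook 76/86 = 88.4%, Uptown 64/67 = 95.5% → Uptown
Overall: Millbrook 91/130 = 70.0%, Uptown 73/89 = 82.0% → Uptown
Uptown wins overall and in every credit group — no reversal.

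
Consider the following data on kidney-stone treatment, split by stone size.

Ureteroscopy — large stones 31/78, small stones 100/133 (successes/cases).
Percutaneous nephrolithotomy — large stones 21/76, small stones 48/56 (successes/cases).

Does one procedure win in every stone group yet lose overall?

Large stones: ureteroscopy 31/78 = 39.7%, percutaneous nephrolithotomy 21/76 = 27.6% → ureteroscopy
Small stones: ureteroscopy 100/133 = 75.2%, percutaneous nephrolithotomy 48/56 = 85.7% → percutaneous nephrolithotomy
Overall: ureteroscopy 131/211 = 62.1%, percutaneous nephrolithotomy 69/132 = 52.3% → ureteroscopy
Neither sweeps: ureteroscopy wins 1 of 2 groups, percutaneous nephrolithotomy wins 1. Ureteroscopy wins overall but not every group — no Simpson reversal.

No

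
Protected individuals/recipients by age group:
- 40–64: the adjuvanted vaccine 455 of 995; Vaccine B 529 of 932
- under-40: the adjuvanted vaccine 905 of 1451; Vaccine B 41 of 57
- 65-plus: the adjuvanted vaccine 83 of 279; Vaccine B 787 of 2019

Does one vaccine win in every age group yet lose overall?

Yes

40–64: the adjuvanted vaccine 455/995 = 45.7%, Vaccine B 529/932 = 56.8% → Vaccine B
Under-40: the adjuvanted vaccine 905/1451 = 62.4%, Vaccine B 41/57 = 71.9% → Vaccine B
65-plus: the adjuvanted vaccine 83/279 = 29.7%, Vaccine B 787/2019 = 39.0% → Vaccine B
Overall: the adjuvanted vaccine 1443/2725 = 53.0%, Vaccine B 1357/3008 = 45.1% → the adjuvanted vaccine
Vaccine B wins each age group but the adjuvanted vaccine wins overall — the comparison reverses. Vaccine B's recipients skew toward 65-plus, which has a lower base rate.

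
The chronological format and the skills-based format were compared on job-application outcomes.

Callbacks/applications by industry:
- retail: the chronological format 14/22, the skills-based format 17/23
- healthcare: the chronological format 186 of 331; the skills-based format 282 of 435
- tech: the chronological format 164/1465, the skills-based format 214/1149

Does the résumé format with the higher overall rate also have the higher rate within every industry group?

Yes

Retail: the chronological format 14/22 = 63.6%, the skills-based format 17/23 = 73.9% → the skills-based format
Healthcare: the chronological format 186/331 = 56.2%, the skills-based format 282/435 = 64.8% → the skills-based format
Tech: the chronological format 164/1465 = 11.2%, the skills-based format 214/1149 = 18.6% → the skills-based format
Overall: the chronological format 364/1818 = 20.0%, the skills-based format 513/1607 = 31.9% → the skills-based format
The skills-based format wins overall and in every industry group — no reversal.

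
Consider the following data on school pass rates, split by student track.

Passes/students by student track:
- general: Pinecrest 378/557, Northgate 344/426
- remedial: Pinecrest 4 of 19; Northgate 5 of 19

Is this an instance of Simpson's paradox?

No

General: Pinecrest 378/557 = 67.9%, Northgate 344/426 = 80.8% → Northgate
Remedial: Pinecrest 4/19 = 21.1%, Northgate 5/19 = 26.3% → Northgate
Overall: Pinecrest 382/576 = 66.3%, Northgate 349/445 = 78.4% → Northgate
Northgate wins overall and in every student group — no reversal.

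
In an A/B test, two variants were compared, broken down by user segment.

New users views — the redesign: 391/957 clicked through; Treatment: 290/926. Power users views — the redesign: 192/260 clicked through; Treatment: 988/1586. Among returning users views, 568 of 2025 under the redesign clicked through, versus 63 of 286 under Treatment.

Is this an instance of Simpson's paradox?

New users: the redesign 391/957 = 40.9%, Treatment 290/926 = 31.3% → the redesign
Power users: the redesign 192/260 = 73.8%, Treatment 988/1586 = 62.3% → the redesign
Returning users: the redesign 568/2025 = 28.0%, Treatment 63/286 = 22.0% → the redesign
Overall: the redesign 1151/3242 = 35.5%, Treatment 1341/2798 = 47.9% → Treatment
The redesign wins each user group but Treatment wins overall — the comparison reverses. The redesign's views skew toward returning users, which has a lower base rate.

Yes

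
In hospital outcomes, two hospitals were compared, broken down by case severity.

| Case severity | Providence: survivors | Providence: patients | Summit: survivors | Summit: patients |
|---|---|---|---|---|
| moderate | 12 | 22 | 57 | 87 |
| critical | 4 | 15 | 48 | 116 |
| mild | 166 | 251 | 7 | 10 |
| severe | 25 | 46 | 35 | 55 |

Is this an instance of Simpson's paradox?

Moderate: Providence 12/22 = 54.5%, Summit 57/87 = 65.5% → Summit
Critical: Providence 4/15 = 26.7%, Summit 48/116 = 41.4% → Summit
Mild: Providence 166/251 = 66.1%, Summit 7/10 = 70.0% → Summit
Severe: Providence 25/46 = 54.3%, Summit 35/55 = 63.6% → Summit
Overall: Providence 207/334 = 62.0%, Summit 147/268 = 54.9% → Providence
Summit wins each case group but Providence wins overall — the comparison reverses. Summit's patients skew toward critical, which has a lower base rate.

Yes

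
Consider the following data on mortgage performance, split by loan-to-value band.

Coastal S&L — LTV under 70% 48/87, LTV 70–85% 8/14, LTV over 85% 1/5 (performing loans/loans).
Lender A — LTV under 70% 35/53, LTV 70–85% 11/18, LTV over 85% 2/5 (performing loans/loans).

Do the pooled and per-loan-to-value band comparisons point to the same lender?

LTV under 70%: Coastal S&L 48/87 = 55.2%, Lender A 35/53 = 66.0% → Lender A
LTV 70–85%: Coastal S&L 8/14 = 57.1%, Lender A 11/18 = 61.1% → Lender A
LTV over 85%: Coastal S&L 1/5 = 20.0%, Lender A 2/5 = 40.0% → Lender A
Overall: Coastal S&L 57/106 = 53.8%, Lender A 48/76 = 63.2% → Lender A
Lender A wins overall and in every loan-to-value group — no reversal.

Yes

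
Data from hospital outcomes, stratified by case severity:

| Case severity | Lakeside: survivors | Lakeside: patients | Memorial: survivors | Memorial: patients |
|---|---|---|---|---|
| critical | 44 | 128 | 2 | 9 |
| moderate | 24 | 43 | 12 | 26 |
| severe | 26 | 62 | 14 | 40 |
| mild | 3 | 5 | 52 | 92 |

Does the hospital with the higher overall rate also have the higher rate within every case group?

Critical: Lakeside 44/128 = 34.4%, Memorial 2/9 = 22.2% → Lakeside
Moderate: Lakeside 24/43 = 55.8%, Memorial 12/26 = 46.2% → Lakeside
Severe: Lakeside 26/62 = 41.9%, Memorial 14/40 = 35.0% → Lakeside
Mild: Lakeside 3/5 = 60.0%, Memorial 52/92 = 56.5% → Lakeside
Overall: Lakeside 97/238 = 40.8%, Memorial 80/167 = 47.9% → Memorial
Lakeside wins each case group but Memorial wins overall — the comparison reverses. Lakeside's patients skew toward critical, which has a lower base rate.

No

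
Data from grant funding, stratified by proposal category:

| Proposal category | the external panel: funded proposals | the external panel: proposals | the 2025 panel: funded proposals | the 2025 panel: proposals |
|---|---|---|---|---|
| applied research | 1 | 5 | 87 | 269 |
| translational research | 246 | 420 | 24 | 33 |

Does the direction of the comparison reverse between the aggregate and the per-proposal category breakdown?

Yes

Applied research: the external panel 1/5 = 20.0%, the 2025 panel 87/269 = 32.3% → the 2025 panel
Translational research: the external panel 246/420 = 58.6%, the 2025 panel 24/33 = 72.7% → the 2025 panel
Overall: the external panel 247/425 = 58.1%, the 2025 panel 111/302 = 36.8% → the external panel
The 2025 panel wins each proposal group but the external panel wins overall — the comparison reverses. The 2025 panel's proposals skew toward applied research, which has a lower base rate.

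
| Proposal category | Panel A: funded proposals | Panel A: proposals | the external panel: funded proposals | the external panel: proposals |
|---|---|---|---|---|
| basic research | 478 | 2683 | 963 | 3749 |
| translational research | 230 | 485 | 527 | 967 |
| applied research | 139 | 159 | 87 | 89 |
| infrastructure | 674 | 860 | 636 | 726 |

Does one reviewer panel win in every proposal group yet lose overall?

Basic research: Panel A 478/2683 = 17.8%, the external panel 963/3749 = 25.7% → the external panel
Translational research: Panel A 230/485 = 47.4%, the external panel 527/967 = 54.5% → the external panel
Applied research: Panel A 139/159 = 87.4%, the external panel 87/89 = 97.8% → the external panel
Infrastructure: Panel A 674/860 = 78.4%, the external panel 636/726 = 87.6% → the external panel
Overall: Panel A 1521/4187 = 36.3%, the external panel 2213/5531 = 40.0% → the external panel
The external panel wins overall and in every proposal group — no reversal.

No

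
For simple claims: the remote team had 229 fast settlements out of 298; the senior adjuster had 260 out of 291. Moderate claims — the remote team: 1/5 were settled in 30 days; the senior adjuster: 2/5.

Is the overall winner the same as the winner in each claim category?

Simple: the remote team 229/298 = 76.8%, the senior adjuster 260/291 = 89.3% → the senior adjuster
Moderate: the remote team 1/5 = 20.0%, the senior adjuster 2/5 = 40.0% → the senior adjuster
Overall: the remote team 230/303 = 75.9%, the senior adjuster 262/296 = 88.5% → the senior adjuster
The senior adjuster wins overall and in every claim group — no reversal.

Yes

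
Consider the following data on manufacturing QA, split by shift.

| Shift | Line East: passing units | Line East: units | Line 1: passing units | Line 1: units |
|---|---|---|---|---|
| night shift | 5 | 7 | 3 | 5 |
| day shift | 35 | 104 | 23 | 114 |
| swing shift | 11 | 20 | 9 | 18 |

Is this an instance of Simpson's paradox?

No

Night shift: Line East 5/7 = 71.4%, Line 1 3/5 = 60.0% → Line East
Day shift: Line East 35/104 = 33.7%, Line 1 23/114 = 20.2% → Line East
Swing shift: Line East 11/20 = 55.0%, Line 1 9/18 = 50.0% → Line East
Overall: Line East 51/131 = 38.9%, Line 1 35/137 = 25.5% → Line East
Line East wins overall and in every shift group — no reversal.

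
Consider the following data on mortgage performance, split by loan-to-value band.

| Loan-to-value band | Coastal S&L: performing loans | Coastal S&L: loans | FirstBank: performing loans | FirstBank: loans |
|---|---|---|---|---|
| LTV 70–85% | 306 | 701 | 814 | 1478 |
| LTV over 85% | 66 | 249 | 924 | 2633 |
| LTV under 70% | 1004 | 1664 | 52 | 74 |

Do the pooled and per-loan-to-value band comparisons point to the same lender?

LTV 70–85%: Coastal S&L 306/701 = 43.7%, FirstBank 814/1478 = 55.1% → FirstBank
LTV over 85%: Coastal S&L 66/249 = 26.5%, FirstBank 924/2633 = 35.1% → FirstBank
LTV under 70%: Coastal S&L 1004/1664 = 60.3%, FirstBank 52/74 = 70.3% → FirstBank
Overall: Coastal S&L 1376/2614 = 52.6%, FirstBank 1790/4185 = 42.8% → Coastal S&L
FirstBank wins each loan-to-value group but Coastal S&L wins overall — the comparison reverses. FirstBank's loans skew toward LTV over 85%, which has a lower base rate.

No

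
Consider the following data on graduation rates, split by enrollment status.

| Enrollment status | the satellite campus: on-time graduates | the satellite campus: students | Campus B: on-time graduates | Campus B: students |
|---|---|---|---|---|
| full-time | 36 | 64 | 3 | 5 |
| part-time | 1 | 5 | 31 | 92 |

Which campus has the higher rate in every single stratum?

Full-time: the satellite campus 36/64 = 56.2%, Campus B 3/5 = 60.0% → Campus B
Part-time: the satellite campus 1/5 = 20.0%, Campus B 31/92 = 33.7% → Campus B
Campus B has the higher rate in both groups.

Campus B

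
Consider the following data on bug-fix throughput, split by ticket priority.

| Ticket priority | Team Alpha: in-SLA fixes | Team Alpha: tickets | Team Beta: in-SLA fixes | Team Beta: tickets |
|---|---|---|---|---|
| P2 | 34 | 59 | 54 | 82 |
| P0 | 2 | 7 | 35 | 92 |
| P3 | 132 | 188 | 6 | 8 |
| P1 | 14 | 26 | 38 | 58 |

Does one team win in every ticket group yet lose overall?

Yes

P2: Team Alpha 34/59 = 57.6%, Team Beta 54/82 = 65.9% → Team Beta
P0: Team Alpha 2/7 = 28.6%, Team Beta 35/92 = 38.0% → Team Beta
P3: Team Alpha 132/188 = 70.2%, Team Beta 6/8 = 75.0% → Team Beta
P1: Team Alpha 14/26 = 53.8%, Team Beta 38/58 = 65.5% → Team Beta
Overall: Team Alpha 182/280 = 65.0%, Team Beta 133/240 = 55.4% → Team Alpha
Team Beta wins each ticket group but Team Alpha wins overall — the comparison reverses. Team Beta's tickets skew toward P0, which has a lower base rate.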